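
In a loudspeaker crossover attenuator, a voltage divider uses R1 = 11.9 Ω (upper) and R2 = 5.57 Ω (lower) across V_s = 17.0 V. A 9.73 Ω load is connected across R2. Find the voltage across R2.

The load sits in parallel with R2, giving an effective lower resistance R2' = R2·R_L/(R2+R_L) = 3.542 Ω.
Now apply the divider: V_out = 17.0 × 0.2294 = 3.900 V.

V_out ≈ 3.90 V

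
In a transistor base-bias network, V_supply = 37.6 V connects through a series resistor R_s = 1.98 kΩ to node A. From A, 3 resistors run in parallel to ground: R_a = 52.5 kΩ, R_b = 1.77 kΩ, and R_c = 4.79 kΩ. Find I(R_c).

Combine the parallel branches: R_p = (1/52.5 + 1/1.77 + 1/4.79)⁻¹ = 1.261 kΩ.
V_A = 37.6 × 1.261/3.241 = 14.63 V.
I(R_c) = V_A / R_c = 14.63/4.79 = 3.055 mA.

I ≈ 3.05 mA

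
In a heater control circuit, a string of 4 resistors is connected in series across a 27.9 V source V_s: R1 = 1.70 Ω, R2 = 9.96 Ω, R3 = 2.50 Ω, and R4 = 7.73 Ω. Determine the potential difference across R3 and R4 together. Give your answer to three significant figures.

V ≈ 13.0 V

Total series resistance ΣR = 1.70 + 9.96 + 2.50 + 7.73 = 21.89 Ω.
R_{R3..R4} = 2.50 + 7.73 = 10.23 Ω.
By the voltage-divider rule, V = 27.9 × 10.23/21.89 = 13.04 V.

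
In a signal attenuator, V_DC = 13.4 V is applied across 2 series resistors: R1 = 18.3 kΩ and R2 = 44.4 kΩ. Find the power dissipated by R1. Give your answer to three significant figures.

P ≈ 0.836 mW

ΣR = 62.70 kΩ → I = 13.4/62.70 = 0.2137 mA.
V(R1) = I·R = 3.911 V; P = V·I = 3.911 × 0.2137 = 0.8358 mW.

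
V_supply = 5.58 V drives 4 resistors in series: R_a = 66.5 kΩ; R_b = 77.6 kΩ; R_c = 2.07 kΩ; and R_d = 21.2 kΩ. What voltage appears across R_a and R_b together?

V ≈ 4.80 V

Total series resistance ΣR = 66.5 + 77.6 + 2.07 + 21.2 = 167.4 kΩ.
R_{R_a..R_b} = 66.5 + 77.6 = 144.1 kΩ.
Voltage divider: V = V_supply · (144.1 / 167.4) = 5.58 × 0.8610 = 4.804 V.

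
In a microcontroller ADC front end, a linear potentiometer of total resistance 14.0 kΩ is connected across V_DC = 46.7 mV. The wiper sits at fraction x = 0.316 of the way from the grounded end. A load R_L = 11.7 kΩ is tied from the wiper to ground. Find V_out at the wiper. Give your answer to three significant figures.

Split the track: R_lower = x·R_p = 4.424 kΩ, R_upper = (1−x)·R_p = 9.576 kΩ.
Lower segment in parallel with the load: 4.424 ‖ 11.7 = 3.210 kΩ.
Loaded-divider output: V_out = 46.7 × 0.2511 = 11.72 mV.

V_out ≈ 11.7 mV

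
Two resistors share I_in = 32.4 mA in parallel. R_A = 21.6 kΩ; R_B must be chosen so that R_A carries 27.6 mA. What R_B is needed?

The fraction through R_A equals R_B/(R_A+R_B).
With f = 0.8519, R_B = R_A · f/(1−f) = 21.6 × 5.750 = 124.2 kΩ.

R_B ≈ 124 kΩ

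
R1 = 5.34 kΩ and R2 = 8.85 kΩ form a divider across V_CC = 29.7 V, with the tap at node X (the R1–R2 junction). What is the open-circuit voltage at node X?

Open-circuit (no load on X): V_th = V_CC · R2/(R1 + R2) = 29.7 × 8.85/(5.340 + 8.85) = 18.52 V.

V_th ≈ 18.5 V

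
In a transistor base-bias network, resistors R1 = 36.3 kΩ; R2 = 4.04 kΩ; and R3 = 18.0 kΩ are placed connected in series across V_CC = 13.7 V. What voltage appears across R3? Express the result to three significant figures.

V ≈ 4.23 V

Total series resistance ΣR = 36.3 + 4.04 + 18.0 = 58.34 kΩ.
V = V_CC · R/ΣR = 13.7 × 0.3085 = 4.227 V.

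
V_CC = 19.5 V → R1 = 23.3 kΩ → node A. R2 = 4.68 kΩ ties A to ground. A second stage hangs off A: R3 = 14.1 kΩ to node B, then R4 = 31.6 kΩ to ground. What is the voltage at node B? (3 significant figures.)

Looking into the second stage from A: R3 + R4 = 45.70 kΩ appears in parallel with R2.
Effective lower resistance at A: R2 ‖ 45.70 = 4.245 kΩ.
So V_A = 19.5 × 0.1541 = 3.005 V.
Stage 2 is unloaded, so V_B = V_A · R4/(R3+R4) = 3.005 × 31.6/45.70 = 2.078 V.

V_B ≈ 2.08 V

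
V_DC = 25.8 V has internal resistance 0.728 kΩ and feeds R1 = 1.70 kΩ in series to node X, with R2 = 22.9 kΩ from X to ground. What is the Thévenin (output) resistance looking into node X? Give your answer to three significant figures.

R1' = 0.728 + 1.70 = 2.428 kΩ (source resistance + R1).
With V_DC suppressed (replaced by a short), R_th = R1' ‖ R2 = (2.428 × 22.9)/(2.428 + 22.9) = 2.195 kΩ.

R_th ≈ 2.20 kΩ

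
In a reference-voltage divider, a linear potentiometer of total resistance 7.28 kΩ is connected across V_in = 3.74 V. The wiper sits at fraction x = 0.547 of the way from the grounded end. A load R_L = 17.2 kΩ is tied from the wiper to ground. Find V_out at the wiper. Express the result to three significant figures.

The pot divides into 3.298 kΩ above the wiper and 3.982 kΩ below.
(x·R_p) ‖ R_L = 3.234 kΩ.
Loaded-divider output: V_out = 3.74 × 0.4951 = 1.852 V.
(Unloaded: V_out = x·V_in = 2.05 V.)

V_out ≈ 1.85 V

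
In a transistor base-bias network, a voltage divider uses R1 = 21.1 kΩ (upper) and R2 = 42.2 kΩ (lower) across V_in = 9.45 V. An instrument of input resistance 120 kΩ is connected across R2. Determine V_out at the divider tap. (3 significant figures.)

V_out ≈ 5.64 V

The load sits in parallel with R2, giving an effective lower resistance R2' = R2·R_L/(R2+R_L) = 31.22 kΩ.
Now apply the divider: V_out = 9.45 × 0.5967 = 5.639 V.
(Unloaded it would be 6.30 V; the load pulls it down.)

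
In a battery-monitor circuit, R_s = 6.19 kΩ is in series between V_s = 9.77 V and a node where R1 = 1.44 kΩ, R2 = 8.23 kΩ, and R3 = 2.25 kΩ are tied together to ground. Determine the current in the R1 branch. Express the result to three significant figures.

I ≈ 0.771 mA

Combine the parallel branches: R_p = (1/1.44 + 1/8.23 + 1/2.25)⁻¹ = 0.7934 kΩ.
V_A = 9.77 × 0.7934/6.983 = 1.110 V.
I(R1) = V_A / R1 = 1.110/1.44 = 0.7708 mA.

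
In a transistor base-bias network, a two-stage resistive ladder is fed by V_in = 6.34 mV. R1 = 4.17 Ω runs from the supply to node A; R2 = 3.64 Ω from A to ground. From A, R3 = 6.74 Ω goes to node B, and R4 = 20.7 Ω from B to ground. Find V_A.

V_A ≈ 2.76 mV

The second stage (R3 + R4 = 27.44 Ω) loads node A in parallel with R2.
Effective lower resistance at A: R2 ‖ 27.44 = 3.214 Ω.
So V_A = 6.34 × 0.4352 = 2.759 mV.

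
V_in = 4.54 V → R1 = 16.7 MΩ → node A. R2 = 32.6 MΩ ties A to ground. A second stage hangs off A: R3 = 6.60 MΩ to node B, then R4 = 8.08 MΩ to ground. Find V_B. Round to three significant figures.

V_B ≈ 0.943 V

Node A sees R2 in parallel with the series input of stage 2, R3 + R4 = 14.68 MΩ.
Effective lower resistance at A: R2 ‖ 14.68 = 10.12 MΩ.
First divider: V_A = V_in · 10.12/(16.7 + 10.12) = 1.713 V.
V_B = V_A × 0.5504 = 0.9430 V.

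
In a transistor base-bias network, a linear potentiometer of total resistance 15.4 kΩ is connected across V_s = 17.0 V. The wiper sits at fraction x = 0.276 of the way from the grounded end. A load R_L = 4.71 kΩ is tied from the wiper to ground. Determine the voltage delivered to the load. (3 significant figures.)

V_out ≈ 2.84 V

Lower segment x·R_p = 4.250 kΩ; upper segment (1−x)·R_p = 11.15 kΩ.
Lower segment in parallel with the load: 4.250 ‖ 4.71 = 2.234 kΩ.
Loaded-divider output: V_out = 17.0 × 0.1669 = 2.838 V.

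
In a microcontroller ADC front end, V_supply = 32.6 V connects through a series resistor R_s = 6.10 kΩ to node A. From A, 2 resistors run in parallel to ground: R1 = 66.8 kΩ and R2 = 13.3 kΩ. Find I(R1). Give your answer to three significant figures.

Equivalent of the parallel group: R_p = 11.09 kΩ.
V_A = 32.6 × 11.09/17.19 = 21.03 V.
I(R1) = V_A / R1 = 21.03/66.8 = 0.3149 mA.

I ≈ 0.315 mA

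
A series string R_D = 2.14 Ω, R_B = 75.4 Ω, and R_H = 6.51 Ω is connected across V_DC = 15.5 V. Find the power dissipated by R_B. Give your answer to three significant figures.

ΣR = 84.05 Ω → I = 15.5/84.05 = 0.1844 A.
P = I²R = 0.03401 × 75.4 = 2.564 W.

P ≈ 2.56 W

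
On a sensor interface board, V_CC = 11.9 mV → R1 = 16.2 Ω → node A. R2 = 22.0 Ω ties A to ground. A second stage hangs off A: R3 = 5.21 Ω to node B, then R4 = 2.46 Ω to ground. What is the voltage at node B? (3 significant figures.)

Node A sees R2 in parallel with the series input of stage 2, R3 + R4 = 7.670 Ω.
R2 ‖ (R3+R4) = 5.687 Ω.
V_A = 11.9 × 5.687/(16.2 + 5.687) = 3.092 mV.
V_B = V_A × 0.3207 = 0.9917 mV.

V_B ≈ 0.992 mV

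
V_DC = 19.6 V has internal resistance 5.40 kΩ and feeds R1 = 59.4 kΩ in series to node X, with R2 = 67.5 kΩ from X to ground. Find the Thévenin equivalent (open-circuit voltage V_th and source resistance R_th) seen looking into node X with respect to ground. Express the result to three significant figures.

R1' = 5.40 + 59.4 = 64.80 kΩ (source resistance + R1).
V_th is the unloaded tap voltage: V_DC · R2/(R1'+R2) = 19.6 × 0.5102 = 10.00 V.
Zeroing V_DC shorts the top of R1' to ground, so R_th = R1' ‖ R2 = 33.06 kΩ.

V_th ≈ 10.0 V, R_th ≈ 33.1 kΩ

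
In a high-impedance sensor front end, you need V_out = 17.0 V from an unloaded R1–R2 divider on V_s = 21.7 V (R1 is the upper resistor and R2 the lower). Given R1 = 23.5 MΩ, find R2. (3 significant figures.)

R2 ≈ 85.0 MΩ

The divider ratio is R2/(R1+R2) = 17.0/21.7 = 0.7834.
Rearranging, R2 = R1·k/(1−k) = 23.5 × 3.617 = 85.00 MΩ.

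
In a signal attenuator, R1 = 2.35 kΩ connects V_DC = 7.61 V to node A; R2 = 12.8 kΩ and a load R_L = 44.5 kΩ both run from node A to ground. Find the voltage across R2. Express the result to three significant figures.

V_out ≈ 6.15 V

First combine the lower leg with the load: R2 ‖ R_L = 9.941 kΩ.
Then V_out = V_DC · R2'/(R1 + R2') = 7.61 × 9.941/12.29 = 6.155 V.
(Unloaded it would be 6.43 V; the load pulls it down.)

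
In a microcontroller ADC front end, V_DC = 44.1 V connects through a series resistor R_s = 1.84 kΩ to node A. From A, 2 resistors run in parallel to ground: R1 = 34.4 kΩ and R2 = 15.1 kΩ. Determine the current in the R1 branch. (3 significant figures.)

Equivalent of the parallel group: R_p = 10.49 kΩ.
V_A = 44.1 × 10.49/12.33 = 37.52 V.
Branch current I = V_A/R1 = 37.52/34.4 = 1.091 mA.

I ≈ 1.09 mA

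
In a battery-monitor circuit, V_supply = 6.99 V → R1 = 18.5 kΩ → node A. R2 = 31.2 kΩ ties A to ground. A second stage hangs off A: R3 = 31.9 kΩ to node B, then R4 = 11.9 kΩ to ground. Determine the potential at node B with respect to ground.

V_B ≈ 0.942 V

Node A sees R2 in parallel with the series input of stage 2, R3 + R4 = 43.80 kΩ.
Effective lower resistance at A: R2 ‖ 43.80 = 18.22 kΩ.
So V_A = 6.99 × 0.4962 = 3.468 V.
Then the unloaded second divider: V_B = V_A × R4/(R3+R4) = 3.468 × 0.2717 = 0.9423 V.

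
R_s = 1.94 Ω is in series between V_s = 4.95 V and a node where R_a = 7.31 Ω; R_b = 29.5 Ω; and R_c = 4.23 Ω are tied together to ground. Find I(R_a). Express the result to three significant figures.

I ≈ 0.378 A

Parallel bank: R_p = 1/(1/7.31 + 1/29.5 + 1/4.23) = 2.456 Ω.
Node voltage V_A = V_s · R_p/(R_s + R_p) = 4.95 × 0.5587 = 2.766 V.
I(R_a) = V_A / R_a = 2.766/7.31 = 0.3783 A.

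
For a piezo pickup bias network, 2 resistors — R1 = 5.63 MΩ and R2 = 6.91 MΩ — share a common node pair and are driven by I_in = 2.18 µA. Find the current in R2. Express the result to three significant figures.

For two parallel branches, I_k = I_in · (other R)/(sum of R).
I(R2) = 2.18 × 5.63/(5.63 + 6.91) = 2.18 × 0.4490 = 0.9787 µA.

I ≈ 0.979 µA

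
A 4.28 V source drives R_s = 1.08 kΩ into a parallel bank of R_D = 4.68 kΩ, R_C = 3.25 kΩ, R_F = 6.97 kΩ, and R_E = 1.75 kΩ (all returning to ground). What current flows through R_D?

I ≈ 0.392 mA

Equivalent of the parallel group: R_p = 0.8089 kΩ.
V_A = 4.28 × 0.8089/1.889 = 1.833 V.
I(R_D) = V_A / R_D = 1.833/4.68 = 0.3916 mA.
(Equivalently: I_total = 2.266 mA, then current-divider fraction G_k/ΣG = 0.1728.)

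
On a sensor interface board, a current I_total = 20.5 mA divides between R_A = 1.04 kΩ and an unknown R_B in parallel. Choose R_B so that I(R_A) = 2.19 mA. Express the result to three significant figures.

R_B ≈ 0.124 kΩ

In a two-way split, I_A/I_total = R_B/(R_A + R_B).
With f = 0.1068, R_B = R_A · f/(1−f) = 1.04 × 0.1196 = 0.1244 kΩ.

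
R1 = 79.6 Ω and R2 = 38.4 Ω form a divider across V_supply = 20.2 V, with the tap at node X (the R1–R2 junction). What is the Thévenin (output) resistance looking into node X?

Zeroing V_supply shorts the top of R1 to ground, so R_th = R1 ‖ R2 = 25.90 Ω.

R_th ≈ 25.9 Ω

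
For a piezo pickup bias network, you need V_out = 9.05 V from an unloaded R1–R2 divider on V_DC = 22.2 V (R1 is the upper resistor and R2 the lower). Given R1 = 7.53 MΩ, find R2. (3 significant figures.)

The divider ratio is R2/(R1+R2) = 9.05/22.2 = 0.4077.
Rearranging, R2 = R1·k/(1−k) = 7.53 × 0.6882 = 5.182 MΩ.

R2 ≈ 5.18 MΩ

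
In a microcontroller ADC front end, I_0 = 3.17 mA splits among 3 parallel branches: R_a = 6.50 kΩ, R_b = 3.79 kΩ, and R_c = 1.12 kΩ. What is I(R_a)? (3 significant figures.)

Conductances: ΣG = 1/6.50 + 1/3.79 + 1/1.12 = 1.311 (1/kΩ).
Current divider: I(R_a) = I_0 · G_k/ΣG = 3.17 × (0.1538/1.311) = 3.17 × 0.1174 = 0.3721 mA.

I ≈ 0.372 mA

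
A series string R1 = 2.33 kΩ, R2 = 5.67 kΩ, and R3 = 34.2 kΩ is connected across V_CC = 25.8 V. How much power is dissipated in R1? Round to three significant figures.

P ≈ 0.871 mW

The common current is I = 25.8/42.20 = 0.6114 mA.
V(R1) = I·R = 1.425 V; P = V·I = 1.425 × 0.6114 = 0.8709 mW.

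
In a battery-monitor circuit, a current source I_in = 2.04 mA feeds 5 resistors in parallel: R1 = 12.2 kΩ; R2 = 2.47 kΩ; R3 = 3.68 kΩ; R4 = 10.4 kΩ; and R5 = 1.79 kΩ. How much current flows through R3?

I ≈ 0.392 mA

Total conductance ΣG = 1/12.2 + 1/2.47 + 1/3.68 + 1/10.4 + 1/1.79 = 1.413 (units of 1/kΩ).
Current divider: I(R3) = I_in · G_k/ΣG = 2.04 × (0.2717/1.413) = 2.04 × 0.1923 = 0.3922 mA.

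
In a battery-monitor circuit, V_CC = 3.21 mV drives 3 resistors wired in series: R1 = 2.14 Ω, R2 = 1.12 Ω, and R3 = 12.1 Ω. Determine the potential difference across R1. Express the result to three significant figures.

V ≈ 0.447 mV

Series total: ΣR = 2.14 + 1.12 + 12.1 = 15.36 Ω.
V = V_CC · R/ΣR = 3.21 × 0.1393 = 0.4472 mV.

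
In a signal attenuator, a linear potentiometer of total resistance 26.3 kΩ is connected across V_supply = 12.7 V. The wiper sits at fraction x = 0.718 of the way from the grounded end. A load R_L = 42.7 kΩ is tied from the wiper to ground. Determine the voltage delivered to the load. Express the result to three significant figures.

Split the track: R_lower = x·R_p = 18.88 kΩ, R_upper = (1−x)·R_p = 7.417 kΩ.
R_L loads the lower segment: effective lower R = 13.09 kΩ.
V_out = 12.7 × 13.09/(7.417 + 13.09) = 8.108 V.

V_out ≈ 8.11 V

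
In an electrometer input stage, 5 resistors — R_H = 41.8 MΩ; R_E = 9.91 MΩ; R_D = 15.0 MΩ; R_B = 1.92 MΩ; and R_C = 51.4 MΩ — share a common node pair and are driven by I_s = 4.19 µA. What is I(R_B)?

I ≈ 2.98 µA

Conductances: ΣG = 1/41.8 + 1/9.91 + 1/15.0 + 1/1.92 + 1/51.4 = 0.7318 (1/MΩ).
By the current-divider rule, I = I_s · G_k/ΣG = 4.19 × 0.7117 = 2.982 µA.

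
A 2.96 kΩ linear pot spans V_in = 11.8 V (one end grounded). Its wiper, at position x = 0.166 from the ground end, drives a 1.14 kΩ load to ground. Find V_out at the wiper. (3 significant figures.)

V_out ≈ 1.44 V

Lower segment x·R_p = 0.4914 kΩ; upper segment (1−x)·R_p = 2.469 kΩ.
(x·R_p) ‖ R_L = 0.3434 kΩ.
Loaded-divider output: V_out = 11.8 × 0.1221 = 1.441 V.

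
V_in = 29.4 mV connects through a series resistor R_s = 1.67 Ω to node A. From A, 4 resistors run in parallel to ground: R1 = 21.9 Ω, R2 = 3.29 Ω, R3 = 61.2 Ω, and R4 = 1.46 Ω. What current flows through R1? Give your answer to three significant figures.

Combine the parallel branches: R_p = (1/21.9 + 1/3.29 + 1/61.2 + 1/1.46)⁻¹ = 0.9516 Ω.
V_A by voltage divider: V_A = 29.4 × 0.9516/(1.67 + 0.9516) = 10.67 mV.
Branch current I = V_A/R1 = 10.67/21.9 = 0.4873 mA.
(Check via current divider: I_total = 11.21 mA; share G_k/ΣG = 0.04345 → same result.)

I ≈ 0.487 mA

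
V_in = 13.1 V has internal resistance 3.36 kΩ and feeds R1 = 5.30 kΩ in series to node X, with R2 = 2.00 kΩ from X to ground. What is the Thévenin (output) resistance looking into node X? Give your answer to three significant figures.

R1' = 3.36 + 5.30 = 8.660 kΩ (source resistance + R1).
Zeroing V_in shorts the top of R1' to ground, so R_th = R1' ‖ R2 = 1.625 kΩ.

R_th ≈ 1.62 kΩ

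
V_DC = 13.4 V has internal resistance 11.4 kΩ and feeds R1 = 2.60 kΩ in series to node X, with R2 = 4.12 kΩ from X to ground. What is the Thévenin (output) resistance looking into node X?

R1' = 11.4 + 2.60 = 14.00 kΩ (source resistance + R1).
With V_DC suppressed (replaced by a short), R_th = R1' ‖ R2 = (14.00 × 4.12)/(14.00 + 4.12) = 3.183 kΩ.

R_th ≈ 3.18 kΩ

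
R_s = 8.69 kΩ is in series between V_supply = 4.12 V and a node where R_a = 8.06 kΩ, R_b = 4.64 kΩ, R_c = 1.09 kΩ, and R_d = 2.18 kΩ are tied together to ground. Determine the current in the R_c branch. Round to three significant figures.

I ≈ 0.238 mA

Equivalent of the parallel group: R_p = 0.5828 kΩ.
V_A = 4.12 × 0.5828/9.273 = 0.2590 V.
I(R_c) = V_A / R_c = 0.2590/1.09 = 0.2376 mA.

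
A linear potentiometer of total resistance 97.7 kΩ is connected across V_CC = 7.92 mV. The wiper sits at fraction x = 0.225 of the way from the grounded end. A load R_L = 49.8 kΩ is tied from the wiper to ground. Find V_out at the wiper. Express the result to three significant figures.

The pot divides into 75.72 kΩ above the wiper and 21.98 kΩ below.
R_L loads the lower segment: effective lower R = 15.25 kΩ.
Then V_out = V_CC · 15.25/(75.72 + 15.25) = 1.328 mV.

V_out ≈ 1.33 mV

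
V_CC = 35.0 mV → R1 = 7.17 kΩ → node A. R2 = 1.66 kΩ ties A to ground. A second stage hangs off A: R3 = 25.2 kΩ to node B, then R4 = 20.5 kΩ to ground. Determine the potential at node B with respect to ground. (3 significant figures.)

V_B ≈ 2.87 mV

Looking into the second stage from A: R3 + R4 = 45.70 kΩ appears in parallel with R2.
R2 ‖ (R3+R4) = 1.602 kΩ.
So V_A = 35.0 × 0.1826 = 6.391 mV.
Then the unloaded second divider: V_B = V_A × R4/(R3+R4) = 6.391 × 0.4486 = 2.867 mV.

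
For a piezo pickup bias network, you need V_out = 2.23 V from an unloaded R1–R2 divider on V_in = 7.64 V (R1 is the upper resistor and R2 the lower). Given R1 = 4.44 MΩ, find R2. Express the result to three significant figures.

R2 ≈ 1.83 MΩ

V_out/V_in = R2/(R1+R2) = 0.2919.
So R2 = R1 · V_out/(V_in − V_out) = 4.44 × 2.23/(7.64 − 2.23) = 4.44 × 0.4122 = 1.830 MΩ.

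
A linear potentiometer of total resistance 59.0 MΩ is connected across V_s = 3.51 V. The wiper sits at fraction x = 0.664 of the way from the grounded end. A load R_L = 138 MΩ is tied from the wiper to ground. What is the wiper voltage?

Split the track: R_lower = x·R_p = 39.18 MΩ, R_upper = (1−x)·R_p = 19.82 MΩ.
(x·R_p) ‖ R_L = 30.51 MΩ.
Then V_out = V_s · 30.51/(19.82 + 30.51) = 2.128 V.

V_out ≈ 2.13 V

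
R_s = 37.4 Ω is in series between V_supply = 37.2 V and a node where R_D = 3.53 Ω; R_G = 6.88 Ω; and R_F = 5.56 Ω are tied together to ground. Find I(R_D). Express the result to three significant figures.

Equivalent of the parallel group: R_p = 1.643 Ω.
V_A = 37.2 × 1.643/39.04 = 1.566 V.
Branch current I = V_A/R_D = 1.566/3.53 = 0.4436 A.

I ≈ 0.444 A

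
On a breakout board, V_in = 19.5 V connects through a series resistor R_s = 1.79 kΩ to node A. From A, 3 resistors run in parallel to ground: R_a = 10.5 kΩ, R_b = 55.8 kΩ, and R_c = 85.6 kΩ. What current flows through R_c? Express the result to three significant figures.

I ≈ 0.186 mA

Equivalent of the parallel group: R_p = 8.010 kΩ.
V_A by voltage divider: V_A = 19.5 × 8.010/(1.79 + 8.010) = 15.94 V.
I(R_c) = V_A / R_c = 15.94/85.6 = 0.1862 mA.
(Equivalently: I_total = 1.990 mA, then current-divider fraction G_k/ΣG = 0.09358.)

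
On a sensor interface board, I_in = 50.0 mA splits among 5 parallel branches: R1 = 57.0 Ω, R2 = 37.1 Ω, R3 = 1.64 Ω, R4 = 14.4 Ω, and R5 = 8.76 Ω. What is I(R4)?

I ≈ 4.14 mA

ΣG = 1/57.0 + 1/37.1 + 1/1.64 + 1/14.4 + 1/8.76 = 0.8379.
R4 takes the fraction G_k/ΣG = 0.06944/0.8379 = 0.08288, so I = 50.0 × 0.08288 = 4.144 mA.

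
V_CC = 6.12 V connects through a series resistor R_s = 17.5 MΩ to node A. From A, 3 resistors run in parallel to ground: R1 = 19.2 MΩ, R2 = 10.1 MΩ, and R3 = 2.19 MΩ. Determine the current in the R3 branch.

I ≈ 0.240 µA

Parallel bank: R_p = 1/(1/19.2 + 1/10.1 + 1/2.19) = 1.646 MΩ.
V_A by voltage divider: V_A = 6.12 × 1.646/(17.5 + 1.646) = 0.5260 V.
Branch current I = V_A/R3 = 0.5260/2.19 = 0.2402 µA.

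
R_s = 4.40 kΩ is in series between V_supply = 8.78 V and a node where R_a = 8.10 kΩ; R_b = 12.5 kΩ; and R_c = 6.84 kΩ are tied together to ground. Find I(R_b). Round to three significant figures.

I ≈ 0.277 mA

Combine the parallel branches: R_p = (1/8.10 + 1/12.5 + 1/6.84)⁻¹ = 2.860 kΩ.
V_A by voltage divider: V_A = 8.78 × 2.860/(4.40 + 2.860) = 3.459 V.
I(R_b) = V_A / R_b = 3.459/12.5 = 0.2767 mA.
(Equivalently: I_total = 1.209 mA, then current-divider fraction G_k/ΣG = 0.2288.)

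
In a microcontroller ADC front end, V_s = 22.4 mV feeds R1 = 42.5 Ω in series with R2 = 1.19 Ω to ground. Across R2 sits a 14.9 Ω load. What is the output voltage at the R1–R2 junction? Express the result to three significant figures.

First combine the lower leg with the load: R2 ‖ R_L = 1.102 Ω.
Then V_out = V_s · R2'/(R1 + R2') = 22.4 × 1.102/43.60 = 0.5661 mV.
(Unloaded it would be 0.610 mV; the load pulls it down.)

V_out ≈ 0.566 mV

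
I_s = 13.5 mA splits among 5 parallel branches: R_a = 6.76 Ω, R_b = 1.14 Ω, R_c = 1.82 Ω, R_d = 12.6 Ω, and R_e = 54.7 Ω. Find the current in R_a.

Total conductance ΣG = 1/6.76 + 1/1.14 + 1/1.82 + 1/12.6 + 1/54.7 = 1.672 (units of 1/Ω).
R_a takes the fraction G_k/ΣG = 0.1479/1.672 = 0.08846, so I = 13.5 × 0.08846 = 1.194 mA.

I ≈ 1.19 mA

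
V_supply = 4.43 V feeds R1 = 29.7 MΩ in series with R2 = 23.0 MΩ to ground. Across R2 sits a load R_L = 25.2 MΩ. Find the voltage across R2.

R2 ‖ R_L = (23.0 × 25.2)/(23.0 + 25.2) = 12.02 MΩ.
Then V_out = V_supply · R2'/(R1 + R2') = 4.43 × 12.02/41.72 = 1.277 V.
(Unloaded it would be 1.93 V; the load pulls it down.)

V_out ≈ 1.28 V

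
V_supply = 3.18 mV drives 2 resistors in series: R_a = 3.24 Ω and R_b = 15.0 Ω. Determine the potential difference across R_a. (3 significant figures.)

Total series resistance ΣR = 3.24 + 15.0 = 18.24 Ω.
Voltage divider: V = V_supply · (3.240 / 18.24) = 3.18 × 0.1776 = 0.5649 mV.

V ≈ 0.565 mV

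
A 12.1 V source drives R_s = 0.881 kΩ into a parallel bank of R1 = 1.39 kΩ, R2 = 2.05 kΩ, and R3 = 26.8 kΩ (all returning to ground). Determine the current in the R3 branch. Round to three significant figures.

Combine the parallel branches: R_p = (1/1.39 + 1/2.05 + 1/26.8)⁻¹ = 0.8035 kΩ.
V_A by voltage divider: V_A = 12.1 × 0.8035/(0.881 + 0.8035) = 5.772 V.
Branch current I = V_A/R3 = 5.772/26.8 = 0.2154 mA.
(Equivalently: I_total = 7.183 mA, then current-divider fraction G_k/ΣG = 0.02998.)

I ≈ 0.215 mA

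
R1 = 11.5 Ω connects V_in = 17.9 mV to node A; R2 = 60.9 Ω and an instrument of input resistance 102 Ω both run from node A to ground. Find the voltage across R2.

R2 ‖ R_L = (60.9 × 102)/(60.9 + 102) = 38.13 Ω.
Voltage divider with the loaded lower leg: V_out = 17.9 × 38.13/(11.5 + 38.13) = 17.9 × 0.7683 = 13.75 mV.
(Unloaded it would be 15.1 mV; the load pulls it down.)

V_out ≈ 13.8 mV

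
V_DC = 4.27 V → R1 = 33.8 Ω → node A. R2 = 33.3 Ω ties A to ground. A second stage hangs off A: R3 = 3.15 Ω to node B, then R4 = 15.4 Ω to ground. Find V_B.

V_B ≈ 0.924 V

The second stage (R3 + R4 = 18.55 Ω) loads node A in parallel with R2.
R2 ‖ (R3+R4) = 11.91 Ω.
So V_A = 4.27 × 0.2606 = 1.113 V.
Then the unloaded second divider: V_B = V_A × R4/(R3+R4) = 1.113 × 0.8302 = 0.9238 V.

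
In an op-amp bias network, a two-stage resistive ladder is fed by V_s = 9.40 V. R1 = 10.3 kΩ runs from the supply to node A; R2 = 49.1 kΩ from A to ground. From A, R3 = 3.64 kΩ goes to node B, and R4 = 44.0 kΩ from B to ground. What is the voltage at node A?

V_A ≈ 6.59 V

Node A sees R2 in parallel with the series input of stage 2, R3 + R4 = 47.64 kΩ.
R2 ‖ (R3+R4) = 24.18 kΩ.
So V_A = 9.40 × 0.7013 = 6.592 V.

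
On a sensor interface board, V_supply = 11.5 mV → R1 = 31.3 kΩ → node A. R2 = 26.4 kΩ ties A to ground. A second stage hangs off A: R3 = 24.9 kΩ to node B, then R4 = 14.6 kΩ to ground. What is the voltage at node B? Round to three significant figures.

V_B ≈ 1.43 mV

Looking into the second stage from A: R3 + R4 = 39.50 kΩ appears in parallel with R2.
R2 ‖ (R3+R4) = 15.82 kΩ.
V_A = 11.5 × 15.82/(31.3 + 15.82) = 3.862 mV.
Stage 2 is unloaded, so V_B = V_A · R4/(R3+R4) = 3.862 × 14.6/39.50 = 1.427 mV.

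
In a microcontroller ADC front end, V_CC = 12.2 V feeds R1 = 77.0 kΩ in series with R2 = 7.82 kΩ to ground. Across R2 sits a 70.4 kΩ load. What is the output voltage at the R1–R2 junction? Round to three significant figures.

The load sits in parallel with R2, giving an effective lower resistance R2' = R2·R_L/(R2+R_L) = 7.038 kΩ.
Voltage divider with the loaded lower leg: V_out = 12.2 × 7.038/(77.0 + 7.038) = 12.2 × 0.08375 = 1.022 V.

V_out ≈ 1.02 V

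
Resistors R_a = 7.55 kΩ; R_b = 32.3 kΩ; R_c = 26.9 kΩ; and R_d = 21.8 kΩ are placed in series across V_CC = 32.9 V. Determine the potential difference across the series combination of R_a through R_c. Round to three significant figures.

V ≈ 24.8 V

ΣR = 7.55 + 32.3 + 26.9 + 21.8 = 88.55 kΩ.
R_{R_a..R_c} = 7.55 + 32.3 + 26.9 = 66.75 kΩ.
Voltage divider: V = V_CC · (66.75 / 88.55) = 32.9 × 0.7538 = 24.80 V.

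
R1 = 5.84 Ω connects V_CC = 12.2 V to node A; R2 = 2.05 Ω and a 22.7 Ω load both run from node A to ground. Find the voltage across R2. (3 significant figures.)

First combine the lower leg with the load: R2 ‖ R_L = 1.880 Ω.
Voltage divider with the loaded lower leg: V_out = 12.2 × 1.880/(5.84 + 1.880) = 12.2 × 0.2435 = 2.971 V.
(Unloaded it would be 3.17 V; the load pulls it down.)

V_out ≈ 2.97 V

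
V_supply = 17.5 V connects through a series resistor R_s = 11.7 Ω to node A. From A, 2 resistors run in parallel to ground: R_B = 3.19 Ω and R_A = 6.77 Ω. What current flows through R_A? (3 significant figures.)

I ≈ 0.404 A

Parallel bank: R_p = 1/(1/3.19 + 1/6.77) = 2.168 Ω.
V_A by voltage divider: V_A = 17.5 × 2.168/(11.7 + 2.168) = 2.736 V.
I(R_A) = V_A / R_A = 2.736/6.77 = 0.4042 A.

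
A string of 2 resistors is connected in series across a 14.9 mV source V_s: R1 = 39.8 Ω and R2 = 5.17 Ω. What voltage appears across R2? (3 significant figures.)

ΣR = 39.8 + 5.17 = 44.97 Ω.
By the voltage-divider rule, V = 14.9 × 5.170/44.97 = 1.713 mV.

V ≈ 1.71 mV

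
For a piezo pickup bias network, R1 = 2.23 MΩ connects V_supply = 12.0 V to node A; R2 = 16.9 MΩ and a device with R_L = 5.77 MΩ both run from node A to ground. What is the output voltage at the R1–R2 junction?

V_out ≈ 7.90 V

R2 ‖ R_L = (16.9 × 5.77)/(16.9 + 5.77) = 4.301 MΩ.
Then V_out = V_supply · R2'/(R1 + R2') = 12.0 × 4.301/6.531 = 7.903 V.
(Unloaded it would be 10.6 V; the load pulls it down.)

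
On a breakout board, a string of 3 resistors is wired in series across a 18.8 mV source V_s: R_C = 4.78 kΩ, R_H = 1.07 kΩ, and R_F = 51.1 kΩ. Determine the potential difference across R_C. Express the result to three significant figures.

ΣR = 4.78 + 1.07 + 51.1 = 56.95 kΩ.
V = V_s · R/ΣR = 18.8 × 0.08393 = 1.578 mV.

V ≈ 1.58 mV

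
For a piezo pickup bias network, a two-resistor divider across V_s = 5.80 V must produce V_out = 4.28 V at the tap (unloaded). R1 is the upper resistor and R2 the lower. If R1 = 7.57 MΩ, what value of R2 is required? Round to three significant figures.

V_out/V_s = R2/(R1+R2) = 0.7379.
Rearranging, R2 = R1·k/(1−k) = 7.57 × 2.816 = 21.32 MΩ.

R2 ≈ 21.3 MΩ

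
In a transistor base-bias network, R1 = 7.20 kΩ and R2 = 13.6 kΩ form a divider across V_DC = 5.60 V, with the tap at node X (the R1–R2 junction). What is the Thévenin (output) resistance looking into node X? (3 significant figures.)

With V_DC suppressed (replaced by a short), R_th = R1 ‖ R2 = (7.200 × 13.6)/(7.200 + 13.6) = 4.708 kΩ.

R_th ≈ 4.71 kΩ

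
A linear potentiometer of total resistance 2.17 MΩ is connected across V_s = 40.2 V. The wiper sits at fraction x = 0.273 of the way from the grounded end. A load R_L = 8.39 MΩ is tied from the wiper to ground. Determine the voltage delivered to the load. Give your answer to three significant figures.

Split the track: R_lower = x·R_p = 0.5924 MΩ, R_upper = (1−x)·R_p = 1.578 MΩ.
Lower segment in parallel with the load: 0.5924 ‖ 8.39 = 0.5533 MΩ.
Loaded-divider output: V_out = 40.2 × 0.2597 = 10.44 V.

V_out ≈ 10.4 V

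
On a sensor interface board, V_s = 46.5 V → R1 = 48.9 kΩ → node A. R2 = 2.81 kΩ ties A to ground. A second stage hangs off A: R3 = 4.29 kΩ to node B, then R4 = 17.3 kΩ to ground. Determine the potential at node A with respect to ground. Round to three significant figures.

V_A ≈ 2.25 V

Node A sees R2 in parallel with the series input of stage 2, R3 + R4 = 21.59 kΩ.
Effective lower resistance at A: R2 ‖ 21.59 = 2.486 kΩ.
First divider: V_A = V_s · 2.486/(48.9 + 2.486) = 2.250 V.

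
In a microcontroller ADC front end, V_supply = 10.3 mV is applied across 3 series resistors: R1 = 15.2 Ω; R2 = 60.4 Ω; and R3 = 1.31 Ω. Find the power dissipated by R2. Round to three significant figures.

P ≈ 1.08 µW

Series current I = V_supply/ΣR = 10.3/76.91 = 0.1339 mA.
P = I²R = 0.01794 × 60.4 = 1.083 µW.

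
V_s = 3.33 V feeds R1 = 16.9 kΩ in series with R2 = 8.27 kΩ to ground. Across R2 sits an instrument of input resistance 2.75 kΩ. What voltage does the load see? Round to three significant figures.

V_out ≈ 0.362 V

First combine the lower leg with the load: R2 ‖ R_L = 2.064 kΩ.
Then V_out = V_s · R2'/(R1 + R2') = 3.33 × 2.064/18.96 = 0.3624 V.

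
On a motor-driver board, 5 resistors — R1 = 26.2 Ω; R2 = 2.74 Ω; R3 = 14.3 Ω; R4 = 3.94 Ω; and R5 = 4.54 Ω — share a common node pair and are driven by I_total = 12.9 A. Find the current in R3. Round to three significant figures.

I ≈ 0.952 A

ΣG = 1/26.2 + 1/2.74 + 1/14.3 + 1/3.94 + 1/4.54 = 0.9471.
By the current-divider rule, I = I_total · G_k/ΣG = 12.9 × 0.07383 = 0.9525 A.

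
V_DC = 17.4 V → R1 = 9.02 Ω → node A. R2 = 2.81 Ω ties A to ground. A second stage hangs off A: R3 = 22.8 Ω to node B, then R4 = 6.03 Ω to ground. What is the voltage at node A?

V_A ≈ 3.85 V

The second stage (R3 + R4 = 28.83 Ω) loads node A in parallel with R2.
R2 ‖ (R3+R4) = 2.560 Ω.
First divider: V_A = V_DC · 2.560/(9.02 + 2.560) = 3.847 V.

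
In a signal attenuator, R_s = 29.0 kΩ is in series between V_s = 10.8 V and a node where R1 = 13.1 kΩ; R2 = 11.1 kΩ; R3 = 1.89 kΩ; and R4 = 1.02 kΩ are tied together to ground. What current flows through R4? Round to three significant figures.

Equivalent of the parallel group: R_p = 0.5967 kΩ.
V_A by voltage divider: V_A = 10.8 × 0.5967/(29.0 + 0.5967) = 0.2177 V.
I(R4) = V_A / R4 = 0.2177/1.02 = 0.2135 mA.
(Equivalently: I_total = 0.3649 mA, then current-divider fraction G_k/ΣG = 0.5850.)

I ≈ 0.213 mA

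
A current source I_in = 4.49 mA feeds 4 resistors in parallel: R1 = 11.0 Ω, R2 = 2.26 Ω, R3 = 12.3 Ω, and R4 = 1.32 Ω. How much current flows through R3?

Conductances: ΣG = 1/11.0 + 1/2.26 + 1/12.3 + 1/1.32 = 1.372 (1/Ω).
By the current-divider rule, I = I_in · G_k/ΣG = 4.49 × 0.05925 = 0.2660 mA.

I ≈ 0.266 mA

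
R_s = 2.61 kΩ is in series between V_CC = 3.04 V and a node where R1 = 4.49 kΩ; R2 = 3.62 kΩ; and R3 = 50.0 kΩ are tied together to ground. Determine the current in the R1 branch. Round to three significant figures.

I ≈ 0.288 mA

Combine the parallel branches: R_p = (1/4.49 + 1/3.62 + 1/50.0)⁻¹ = 1.927 kΩ.
V_A = 3.04 × 1.927/4.537 = 1.291 V.
Branch current I = V_A/R1 = 1.291/4.49 = 0.2876 mA.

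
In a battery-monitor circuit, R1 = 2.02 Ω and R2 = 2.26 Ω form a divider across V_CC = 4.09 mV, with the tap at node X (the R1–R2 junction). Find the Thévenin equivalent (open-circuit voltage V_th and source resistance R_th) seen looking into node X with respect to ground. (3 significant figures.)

V_th is the unloaded tap voltage: V_CC · R2/(R1+R2) = 4.09 × 0.5280 = 2.160 mV.
Zeroing V_CC shorts the top of R1 to ground, so R_th = R1 ‖ R2 = 1.067 Ω.

V_th ≈ 2.16 mV, R_th ≈ 1.07 Ω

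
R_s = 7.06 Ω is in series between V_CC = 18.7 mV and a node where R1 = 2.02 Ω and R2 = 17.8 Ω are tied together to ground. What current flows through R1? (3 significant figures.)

I ≈ 1.89 mA

Equivalent of the parallel group: R_p = 1.814 Ω.
V_A by voltage divider: V_A = 18.7 × 1.814/(7.06 + 1.814) = 3.823 mV.
Branch current I = V_A/R1 = 3.823/2.02 = 1.892 mA.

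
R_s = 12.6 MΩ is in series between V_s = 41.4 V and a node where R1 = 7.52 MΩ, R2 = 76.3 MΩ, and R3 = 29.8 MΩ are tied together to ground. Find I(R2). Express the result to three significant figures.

I ≈ 0.166 µA

Equivalent of the parallel group: R_p = 5.567 MΩ.
V_A = 41.4 × 5.567/18.17 = 12.69 V.
I(R2) = V_A / R2 = 12.69/76.3 = 0.1663 µA.
(Check via current divider: I_total = 2.279 µA; share G_k/ΣG = 0.07296 → same result.)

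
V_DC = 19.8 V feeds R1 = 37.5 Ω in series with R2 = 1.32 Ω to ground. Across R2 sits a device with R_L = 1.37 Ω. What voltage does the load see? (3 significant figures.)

V_out ≈ 0.349 V

R2 ‖ R_L = (1.32 × 1.37)/(1.32 + 1.37) = 0.6723 Ω.
Now apply the divider: V_out = 19.8 × 0.01761 = 0.3487 V.
(Unloaded it would be 0.673 V; the load pulls it down.)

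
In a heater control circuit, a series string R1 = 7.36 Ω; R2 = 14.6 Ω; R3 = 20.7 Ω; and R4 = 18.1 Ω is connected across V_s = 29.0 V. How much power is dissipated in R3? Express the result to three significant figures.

Series current I = V_s/ΣR = 29.0/60.76 = 0.4773 A.
V(R3) = I·R = 9.880 V; P = V·I = 9.880 × 0.4773 = 4.716 W.

P ≈ 4.72 W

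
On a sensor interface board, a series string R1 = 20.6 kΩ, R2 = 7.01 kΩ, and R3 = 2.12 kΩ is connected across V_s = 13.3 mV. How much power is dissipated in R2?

ΣR = 29.73 kΩ → I = 13.3/29.73 = 0.4474 µA.
V(R2) = I·R = 3.136 mV; P = V·I = 3.136 × 0.4474 = 1.403 nW.

P ≈ 1.40 nW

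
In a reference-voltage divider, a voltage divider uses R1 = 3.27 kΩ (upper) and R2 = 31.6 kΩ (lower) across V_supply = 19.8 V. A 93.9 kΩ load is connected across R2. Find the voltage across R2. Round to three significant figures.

V_out ≈ 17.4 V

First combine the lower leg with the load: R2 ‖ R_L = 23.64 kΩ.
Then V_out = V_supply · R2'/(R1 + R2') = 19.8 × 23.64/26.91 = 17.39 V.
(Unloaded it would be 17.9 V; the load pulls it down.)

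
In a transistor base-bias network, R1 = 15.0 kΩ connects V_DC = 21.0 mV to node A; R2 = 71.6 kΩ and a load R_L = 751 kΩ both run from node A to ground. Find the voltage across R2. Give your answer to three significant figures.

V_out ≈ 17.1 mV

R2 ‖ R_L = (71.6 × 751)/(71.6 + 751) = 65.37 kΩ.
Now apply the divider: V_out = 21.0 × 0.8134 = 17.08 mV.
(Unloaded it would be 17.4 mV; the load pulls it down.)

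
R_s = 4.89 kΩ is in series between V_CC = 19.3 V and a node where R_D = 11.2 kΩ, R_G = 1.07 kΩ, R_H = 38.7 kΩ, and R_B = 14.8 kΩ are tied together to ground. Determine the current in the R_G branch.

I ≈ 2.79 mA

Combine the parallel branches: R_p = (1/11.2 + 1/1.07 + 1/38.7 + 1/14.8)⁻¹ = 0.8950 kΩ.
V_A = 19.3 × 0.8950/5.785 = 2.986 V.
I(R_G) = V_A / R_G = 2.986/1.07 = 2.791 mA.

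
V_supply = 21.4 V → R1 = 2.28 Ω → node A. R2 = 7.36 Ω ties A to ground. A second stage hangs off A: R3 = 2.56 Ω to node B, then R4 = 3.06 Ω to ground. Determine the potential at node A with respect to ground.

Looking into the second stage from A: R3 + R4 = 5.620 Ω appears in parallel with R2.
Effective lower resistance at A: R2 ‖ 5.620 = 3.187 Ω.
First divider: V_A = V_supply · 3.187/(2.28 + 3.187) = 12.47 V.

V_A ≈ 12.5 V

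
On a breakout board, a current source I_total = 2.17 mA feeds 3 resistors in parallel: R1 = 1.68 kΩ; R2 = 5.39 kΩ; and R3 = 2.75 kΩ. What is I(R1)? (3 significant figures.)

I ≈ 1.13 mA

ΣG = 1/1.68 + 1/5.39 + 1/2.75 = 1.144.
Current divider: I(R1) = I_total · G_k/ΣG = 2.17 × (0.5952/1.144) = 2.17 × 0.5201 = 1.129 mA.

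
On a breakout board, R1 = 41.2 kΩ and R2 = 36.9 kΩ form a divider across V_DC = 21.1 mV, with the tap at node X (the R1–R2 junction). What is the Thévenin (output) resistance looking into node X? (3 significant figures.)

R_th ≈ 19.5 kΩ

Looking into X with the source shorted: R_th = R1·R2/(R1+R2) = 41.20 × 36.9/78.10 = 19.47 kΩ.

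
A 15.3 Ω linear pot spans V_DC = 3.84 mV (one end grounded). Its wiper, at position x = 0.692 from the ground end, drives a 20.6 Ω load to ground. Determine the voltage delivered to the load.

V_out ≈ 2.29 mV

Lower segment x·R_p = 10.59 Ω; upper segment (1−x)·R_p = 4.712 Ω.
(x·R_p) ‖ R_L = 6.993 Ω.
Loaded-divider output: V_out = 3.84 × 0.5974 = 2.294 mV.
(Unloaded: V_out = x·V_DC = 2.66 mV.)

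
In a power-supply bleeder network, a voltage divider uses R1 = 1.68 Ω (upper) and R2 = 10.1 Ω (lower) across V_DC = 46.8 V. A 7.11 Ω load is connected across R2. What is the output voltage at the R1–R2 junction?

V_out ≈ 33.4 V

R2 ‖ R_L = (10.1 × 7.11)/(10.1 + 7.11) = 4.173 Ω.
Now apply the divider: V_out = 46.8 × 0.7129 = 33.37 V.
(Unloaded it would be 40.1 V; the load pulls it down.)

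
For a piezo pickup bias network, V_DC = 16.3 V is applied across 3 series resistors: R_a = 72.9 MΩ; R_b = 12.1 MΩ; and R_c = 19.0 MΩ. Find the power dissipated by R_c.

P ≈ 0.467 µW

The common current is I = 16.3/104.0 = 0.1567 µA.
P = I²R = 0.02456 × 19.0 = 0.4667 µW.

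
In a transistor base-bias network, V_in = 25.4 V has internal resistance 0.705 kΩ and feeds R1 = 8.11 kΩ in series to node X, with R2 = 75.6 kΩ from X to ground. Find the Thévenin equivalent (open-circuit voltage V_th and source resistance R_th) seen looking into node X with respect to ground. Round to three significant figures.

R1' = 0.705 + 8.11 = 8.815 kΩ (source resistance + R1).
Open-circuit (no load on X): V_th = V_in · R2/(R1' + R2) = 25.4 × 75.6/(8.815 + 75.6) = 22.75 V.
Looking into X with the source shorted: R_th = R1'·R2/(R1'+R2) = 8.815 × 75.6/84.41 = 7.894 kΩ.

V_th ≈ 22.7 V, R_th ≈ 7.89 kΩ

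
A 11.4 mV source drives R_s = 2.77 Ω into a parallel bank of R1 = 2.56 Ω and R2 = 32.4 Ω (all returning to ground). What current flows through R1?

I ≈ 2.05 mA

Parallel bank: R_p = 1/(1/2.56 + 1/32.4) = 2.373 Ω.
V_A = 11.4 × 2.373/5.143 = 5.259 mV.
Branch current I = V_A/R1 = 5.259/2.56 = 2.054 mA.
(Equivalently: I_total = 2.217 mA, then current-divider fraction G_k/ΣG = 0.9268.)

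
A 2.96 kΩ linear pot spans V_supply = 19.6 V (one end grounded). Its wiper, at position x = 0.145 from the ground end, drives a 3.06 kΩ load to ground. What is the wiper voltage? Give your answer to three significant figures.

Split the track: R_lower = x·R_p = 0.4292 kΩ, R_upper = (1−x)·R_p = 2.531 kΩ.
(x·R_p) ‖ R_L = 0.3764 kΩ.
V_out = 19.6 × 0.3764/(2.531 + 0.3764) = 2.538 V.

V_out ≈ 2.54 V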